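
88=88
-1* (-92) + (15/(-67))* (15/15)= 91.78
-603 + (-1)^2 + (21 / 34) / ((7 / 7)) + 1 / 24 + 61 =-220459 / 408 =-540.34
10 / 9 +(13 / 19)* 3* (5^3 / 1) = 44065 / 171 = 257.69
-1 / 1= -1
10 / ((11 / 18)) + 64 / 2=532 / 11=48.36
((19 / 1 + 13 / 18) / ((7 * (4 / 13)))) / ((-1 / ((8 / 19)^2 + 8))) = -189215 / 2527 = -74.88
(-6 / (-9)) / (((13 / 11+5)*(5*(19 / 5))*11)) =1 / 1938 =0.00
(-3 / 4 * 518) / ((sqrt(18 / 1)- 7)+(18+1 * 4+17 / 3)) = -10323 / 526+2997 * sqrt(2) / 1052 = -15.60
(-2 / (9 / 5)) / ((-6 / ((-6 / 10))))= -1 / 9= -0.11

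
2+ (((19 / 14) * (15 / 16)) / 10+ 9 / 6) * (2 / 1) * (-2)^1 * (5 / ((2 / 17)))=-274.63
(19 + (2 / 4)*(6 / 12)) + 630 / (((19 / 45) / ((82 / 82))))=114863 / 76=1511.36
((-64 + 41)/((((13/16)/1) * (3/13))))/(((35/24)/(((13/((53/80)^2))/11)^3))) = -339107800678400000/206505352638893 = -1642.13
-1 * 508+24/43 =-21820/43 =-507.44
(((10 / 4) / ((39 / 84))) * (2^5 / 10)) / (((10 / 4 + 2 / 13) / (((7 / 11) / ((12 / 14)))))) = 10976 / 2277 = 4.82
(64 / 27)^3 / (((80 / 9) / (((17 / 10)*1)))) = 139264 / 54675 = 2.55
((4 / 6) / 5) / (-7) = -2 / 105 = -0.02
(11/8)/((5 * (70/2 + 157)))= 11/7680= 0.00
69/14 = 4.93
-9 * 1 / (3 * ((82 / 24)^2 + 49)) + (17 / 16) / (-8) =-203825 / 1118336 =-0.18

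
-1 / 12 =-0.08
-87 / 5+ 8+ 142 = 663 / 5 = 132.60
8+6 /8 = 35 /4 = 8.75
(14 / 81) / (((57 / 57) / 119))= 1666 / 81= 20.57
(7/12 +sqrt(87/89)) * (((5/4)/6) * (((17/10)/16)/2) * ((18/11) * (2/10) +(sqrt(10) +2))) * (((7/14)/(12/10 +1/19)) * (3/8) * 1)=19 * (128 +55 * sqrt(10)) * (623 +12 * sqrt(7743))/673677312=0.01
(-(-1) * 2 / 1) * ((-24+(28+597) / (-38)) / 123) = -1537 / 2337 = -0.66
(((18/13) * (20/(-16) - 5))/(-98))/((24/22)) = 825/10192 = 0.08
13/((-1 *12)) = -13/12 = -1.08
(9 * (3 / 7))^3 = 57.38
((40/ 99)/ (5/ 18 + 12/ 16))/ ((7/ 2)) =320/ 2849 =0.11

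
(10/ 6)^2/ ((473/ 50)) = 1250/ 4257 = 0.29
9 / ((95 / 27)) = 243 / 95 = 2.56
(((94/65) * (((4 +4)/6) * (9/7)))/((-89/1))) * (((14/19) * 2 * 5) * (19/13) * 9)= -40608/15041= -2.70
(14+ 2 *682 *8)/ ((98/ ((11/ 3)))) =20031/ 49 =408.80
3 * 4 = 12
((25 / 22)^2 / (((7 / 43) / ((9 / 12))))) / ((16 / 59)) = 4756875 / 216832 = 21.94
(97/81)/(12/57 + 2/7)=12901/5346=2.41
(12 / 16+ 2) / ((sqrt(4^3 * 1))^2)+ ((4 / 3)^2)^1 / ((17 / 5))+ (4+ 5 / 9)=66865 / 13056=5.12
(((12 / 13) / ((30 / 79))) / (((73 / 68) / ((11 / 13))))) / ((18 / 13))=59092 / 42705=1.38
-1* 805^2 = -648025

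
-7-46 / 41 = -333 / 41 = -8.12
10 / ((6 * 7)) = 5 / 21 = 0.24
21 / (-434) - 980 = -60763 / 62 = -980.05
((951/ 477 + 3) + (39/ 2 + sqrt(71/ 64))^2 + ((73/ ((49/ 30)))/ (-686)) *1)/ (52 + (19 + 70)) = 13 *sqrt(71)/ 376 + 66066065183/ 24114952512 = 3.03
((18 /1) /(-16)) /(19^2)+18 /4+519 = 1511859 /2888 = 523.50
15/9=5/3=1.67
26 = 26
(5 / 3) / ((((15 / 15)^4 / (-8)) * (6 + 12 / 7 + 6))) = -35 / 36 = -0.97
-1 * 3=-3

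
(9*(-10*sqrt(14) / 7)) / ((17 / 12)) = -1080*sqrt(14) / 119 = -33.96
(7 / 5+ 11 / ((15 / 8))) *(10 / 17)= 218 / 51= 4.27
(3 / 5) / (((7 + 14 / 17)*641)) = 51 / 426265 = 0.00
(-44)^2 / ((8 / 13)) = 3146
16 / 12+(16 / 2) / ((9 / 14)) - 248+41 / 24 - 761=-71533 / 72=-993.51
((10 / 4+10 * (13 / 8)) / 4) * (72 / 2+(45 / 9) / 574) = 1550175 / 9184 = 168.79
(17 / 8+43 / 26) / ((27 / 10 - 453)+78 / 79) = -51745 / 6152588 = -0.01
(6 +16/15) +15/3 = 12.07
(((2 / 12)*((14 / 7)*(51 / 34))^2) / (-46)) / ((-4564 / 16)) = 3 / 26243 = 0.00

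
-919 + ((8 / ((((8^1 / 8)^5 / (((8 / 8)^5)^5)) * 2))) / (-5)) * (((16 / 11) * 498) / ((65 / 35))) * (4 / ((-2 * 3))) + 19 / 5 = -505632 / 715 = -707.18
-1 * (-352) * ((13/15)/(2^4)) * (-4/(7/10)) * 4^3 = -146432/21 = -6972.95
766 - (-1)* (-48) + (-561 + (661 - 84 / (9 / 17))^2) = 2272462 / 9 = 252495.78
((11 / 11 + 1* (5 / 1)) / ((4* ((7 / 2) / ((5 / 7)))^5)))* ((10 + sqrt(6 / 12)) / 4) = 18750* sqrt(2) / 282475249 + 375000 / 282475249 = 0.00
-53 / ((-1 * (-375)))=-53 / 375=-0.14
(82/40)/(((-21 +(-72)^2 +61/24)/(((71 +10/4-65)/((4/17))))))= 35547/2479460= 0.01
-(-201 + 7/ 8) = 1601/ 8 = 200.12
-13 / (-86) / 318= 13 / 27348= 0.00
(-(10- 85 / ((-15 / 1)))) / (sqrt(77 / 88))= -94 * sqrt(14) / 21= -16.75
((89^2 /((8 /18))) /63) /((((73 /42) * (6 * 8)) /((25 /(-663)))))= -198025 /1548768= -0.13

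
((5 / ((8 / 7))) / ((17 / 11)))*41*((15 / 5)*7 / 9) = 110495 / 408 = 270.82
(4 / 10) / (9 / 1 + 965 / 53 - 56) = -53 / 3815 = -0.01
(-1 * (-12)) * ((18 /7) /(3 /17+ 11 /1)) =1836 /665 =2.76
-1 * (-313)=313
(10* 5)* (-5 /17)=-250 /17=-14.71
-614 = -614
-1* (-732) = 732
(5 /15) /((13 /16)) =16 /39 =0.41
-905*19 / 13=-1322.69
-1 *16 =-16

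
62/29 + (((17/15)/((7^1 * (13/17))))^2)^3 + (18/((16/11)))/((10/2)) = 6922601543460424926427/1500665482174847625000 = 4.61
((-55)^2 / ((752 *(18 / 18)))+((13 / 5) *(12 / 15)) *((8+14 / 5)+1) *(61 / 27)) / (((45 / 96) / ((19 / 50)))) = 2867948749 / 59484375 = 48.21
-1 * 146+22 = -124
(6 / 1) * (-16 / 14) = -48 / 7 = -6.86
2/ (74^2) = 1/ 2738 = 0.00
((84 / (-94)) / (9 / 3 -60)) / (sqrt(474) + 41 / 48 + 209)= 6769056 / 89633297069 -32256* sqrt(474) / 89633297069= 0.00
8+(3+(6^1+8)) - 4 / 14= 173 / 7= 24.71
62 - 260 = -198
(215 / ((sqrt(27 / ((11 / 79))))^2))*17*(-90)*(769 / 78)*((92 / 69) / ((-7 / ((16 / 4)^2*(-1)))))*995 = -9844178168000 / 194103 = -50716259.76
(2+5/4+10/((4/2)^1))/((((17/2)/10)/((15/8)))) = 2475/136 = 18.20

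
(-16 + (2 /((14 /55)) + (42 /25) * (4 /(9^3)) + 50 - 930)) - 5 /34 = -1284320647 /1445850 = -888.28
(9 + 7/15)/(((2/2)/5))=142/3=47.33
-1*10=-10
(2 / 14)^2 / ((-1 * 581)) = -1 / 28469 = -0.00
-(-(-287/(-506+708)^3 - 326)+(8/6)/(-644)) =-1297824975077/3981083064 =-326.00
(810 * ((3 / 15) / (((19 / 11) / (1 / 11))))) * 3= 25.58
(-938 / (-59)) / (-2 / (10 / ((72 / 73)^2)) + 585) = 24993010 / 919346319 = 0.03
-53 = -53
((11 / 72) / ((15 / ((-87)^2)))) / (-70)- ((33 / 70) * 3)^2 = -182369 / 58800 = -3.10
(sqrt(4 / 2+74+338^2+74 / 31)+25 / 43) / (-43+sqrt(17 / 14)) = -8.08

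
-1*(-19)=19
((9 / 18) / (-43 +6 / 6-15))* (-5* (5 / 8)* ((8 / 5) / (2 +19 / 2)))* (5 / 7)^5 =15625 / 22033977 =0.00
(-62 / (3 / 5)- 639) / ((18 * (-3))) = 2227 / 162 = 13.75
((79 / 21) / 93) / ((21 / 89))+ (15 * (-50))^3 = -17302359367969 / 41013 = -421874999.83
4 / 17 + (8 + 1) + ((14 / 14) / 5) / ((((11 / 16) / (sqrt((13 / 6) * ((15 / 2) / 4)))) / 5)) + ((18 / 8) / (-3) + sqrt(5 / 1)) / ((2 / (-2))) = -sqrt(5) + 4 * sqrt(65) / 11 + 679 / 68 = 10.68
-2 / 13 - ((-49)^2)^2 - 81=-5764882.15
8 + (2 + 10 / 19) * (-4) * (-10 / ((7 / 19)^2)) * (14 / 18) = 12328 / 21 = 587.05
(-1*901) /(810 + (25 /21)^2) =-397341 /357835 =-1.11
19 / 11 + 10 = 129 / 11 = 11.73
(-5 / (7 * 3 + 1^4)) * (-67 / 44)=335 / 968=0.35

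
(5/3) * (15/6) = 25/6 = 4.17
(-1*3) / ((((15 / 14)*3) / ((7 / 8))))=-0.82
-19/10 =-1.90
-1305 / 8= -163.12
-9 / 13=-0.69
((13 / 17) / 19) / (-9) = -13 / 2907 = -0.00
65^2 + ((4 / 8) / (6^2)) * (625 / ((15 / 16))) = 114325 / 27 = 4234.26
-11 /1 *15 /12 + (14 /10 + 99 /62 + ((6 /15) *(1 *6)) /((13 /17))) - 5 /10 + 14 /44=-138249 /17732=-7.80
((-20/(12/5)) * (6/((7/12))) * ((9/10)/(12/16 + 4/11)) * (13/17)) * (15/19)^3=-1042470000/39994829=-26.07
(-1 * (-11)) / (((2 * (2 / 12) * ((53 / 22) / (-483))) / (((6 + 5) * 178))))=-686588364 / 53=-12954497.43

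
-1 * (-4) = 4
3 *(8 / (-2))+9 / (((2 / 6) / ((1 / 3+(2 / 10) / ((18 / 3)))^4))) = -345359 / 30000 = -11.51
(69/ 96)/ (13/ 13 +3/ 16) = 23/ 38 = 0.61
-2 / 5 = -0.40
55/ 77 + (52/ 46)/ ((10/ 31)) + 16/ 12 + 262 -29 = 576103/ 2415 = 238.55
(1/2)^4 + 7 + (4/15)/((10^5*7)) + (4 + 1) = 63328127/5250000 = 12.06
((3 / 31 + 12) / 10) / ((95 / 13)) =195 / 1178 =0.17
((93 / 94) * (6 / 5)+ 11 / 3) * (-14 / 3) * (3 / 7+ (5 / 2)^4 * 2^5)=-59905532 / 2115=-28324.13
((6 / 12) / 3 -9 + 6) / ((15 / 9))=-17 / 10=-1.70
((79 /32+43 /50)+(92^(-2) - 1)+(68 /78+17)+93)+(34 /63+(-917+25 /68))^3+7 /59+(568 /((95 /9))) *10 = -11649596662399289481111086963 /15152804920264939200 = -768807935.14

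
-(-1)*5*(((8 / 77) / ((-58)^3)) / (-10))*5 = 5 / 3755906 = 0.00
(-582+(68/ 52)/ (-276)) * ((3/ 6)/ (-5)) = 58.20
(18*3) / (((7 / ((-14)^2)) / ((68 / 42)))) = 2448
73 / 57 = 1.28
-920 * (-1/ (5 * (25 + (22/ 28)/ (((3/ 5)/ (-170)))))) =-1932/ 2075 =-0.93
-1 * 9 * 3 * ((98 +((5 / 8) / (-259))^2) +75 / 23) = -269968304997 / 98743232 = -2734.04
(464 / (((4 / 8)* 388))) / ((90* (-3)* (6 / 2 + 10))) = -116 / 170235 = -0.00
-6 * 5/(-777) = 10/259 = 0.04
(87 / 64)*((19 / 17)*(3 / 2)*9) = 44631 / 2176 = 20.51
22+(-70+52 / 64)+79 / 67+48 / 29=-1378853 / 31088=-44.35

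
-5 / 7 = -0.71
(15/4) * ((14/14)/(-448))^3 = -15/359661568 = -0.00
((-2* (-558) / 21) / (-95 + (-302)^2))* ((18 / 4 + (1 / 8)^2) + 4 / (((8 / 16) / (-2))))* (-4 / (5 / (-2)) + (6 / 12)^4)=-8379 / 752384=-0.01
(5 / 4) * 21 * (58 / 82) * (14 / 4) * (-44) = -234465 / 82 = -2859.33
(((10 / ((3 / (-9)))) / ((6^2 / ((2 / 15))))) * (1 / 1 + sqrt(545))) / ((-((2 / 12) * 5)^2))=4 / 25 + 4 * sqrt(545) / 25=3.90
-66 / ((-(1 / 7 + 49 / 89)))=95.18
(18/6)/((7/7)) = 3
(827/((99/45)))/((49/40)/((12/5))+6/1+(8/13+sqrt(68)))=-45892148640/295073053+12880558080*sqrt(17)/295073053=24.45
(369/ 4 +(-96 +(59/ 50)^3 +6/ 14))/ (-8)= 1468597/ 7000000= 0.21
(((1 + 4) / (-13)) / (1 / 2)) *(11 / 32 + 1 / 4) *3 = -285 / 208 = -1.37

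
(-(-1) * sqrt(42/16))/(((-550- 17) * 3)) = -sqrt(42)/6804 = -0.00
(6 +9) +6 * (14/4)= 36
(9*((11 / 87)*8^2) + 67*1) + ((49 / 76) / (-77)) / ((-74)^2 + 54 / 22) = 2653121591 / 18974236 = 139.83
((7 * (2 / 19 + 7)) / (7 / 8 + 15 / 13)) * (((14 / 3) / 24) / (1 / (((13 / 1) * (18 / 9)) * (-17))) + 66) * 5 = -9800700 / 4009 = -2444.67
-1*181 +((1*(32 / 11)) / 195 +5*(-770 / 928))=-184259957 / 995280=-185.13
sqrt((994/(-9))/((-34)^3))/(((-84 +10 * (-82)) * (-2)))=sqrt(8449)/3135072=0.00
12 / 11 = 1.09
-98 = -98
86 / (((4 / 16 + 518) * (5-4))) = 344 / 2073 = 0.17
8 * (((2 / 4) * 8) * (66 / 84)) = 176 / 7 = 25.14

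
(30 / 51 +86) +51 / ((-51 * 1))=1455 / 17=85.59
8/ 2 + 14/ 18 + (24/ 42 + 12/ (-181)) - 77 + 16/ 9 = -797518/ 11403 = -69.94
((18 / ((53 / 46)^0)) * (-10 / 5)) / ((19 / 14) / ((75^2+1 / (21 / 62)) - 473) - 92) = 7794288 / 19918679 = 0.39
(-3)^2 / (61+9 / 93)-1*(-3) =5961 / 1894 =3.15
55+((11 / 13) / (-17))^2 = 55.00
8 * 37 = 296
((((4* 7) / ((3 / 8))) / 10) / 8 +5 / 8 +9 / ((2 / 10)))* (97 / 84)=541939 / 10080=53.76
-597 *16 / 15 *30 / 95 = -19104 / 95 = -201.09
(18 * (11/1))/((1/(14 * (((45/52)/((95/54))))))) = 336798/247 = 1363.55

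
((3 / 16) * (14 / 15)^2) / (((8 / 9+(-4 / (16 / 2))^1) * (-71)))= -21 / 3550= -0.01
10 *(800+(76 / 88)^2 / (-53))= 102606195 / 12826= 7999.86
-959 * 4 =-3836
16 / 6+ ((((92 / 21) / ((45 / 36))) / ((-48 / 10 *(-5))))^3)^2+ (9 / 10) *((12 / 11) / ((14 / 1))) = 2.74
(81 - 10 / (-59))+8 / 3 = 14839 / 177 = 83.84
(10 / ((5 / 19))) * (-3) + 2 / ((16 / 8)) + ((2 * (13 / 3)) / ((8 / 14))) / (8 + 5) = -671 / 6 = -111.83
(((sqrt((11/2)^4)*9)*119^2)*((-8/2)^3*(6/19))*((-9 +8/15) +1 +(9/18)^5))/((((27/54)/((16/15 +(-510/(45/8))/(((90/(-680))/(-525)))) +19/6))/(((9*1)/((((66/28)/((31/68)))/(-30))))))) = 2067270137706764529/95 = 21760738291650152.94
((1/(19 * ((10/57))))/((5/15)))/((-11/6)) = -27/55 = -0.49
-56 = -56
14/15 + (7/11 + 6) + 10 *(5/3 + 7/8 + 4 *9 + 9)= 106257/220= 482.99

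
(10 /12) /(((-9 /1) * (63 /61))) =-305 /3402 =-0.09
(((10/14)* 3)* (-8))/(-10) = 12/7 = 1.71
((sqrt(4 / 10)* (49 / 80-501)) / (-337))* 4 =40031* sqrt(10) / 33700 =3.76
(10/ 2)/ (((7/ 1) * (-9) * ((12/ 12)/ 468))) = -37.14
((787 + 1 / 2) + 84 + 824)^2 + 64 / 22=126487819 / 44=2874723.16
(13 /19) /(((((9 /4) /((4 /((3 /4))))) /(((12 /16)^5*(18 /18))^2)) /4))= 28431 /77824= 0.37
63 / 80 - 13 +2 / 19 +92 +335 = 630637 / 1520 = 414.89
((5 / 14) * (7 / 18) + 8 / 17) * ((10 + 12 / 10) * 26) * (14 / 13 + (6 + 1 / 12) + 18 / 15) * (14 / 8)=119184317 / 45900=2596.61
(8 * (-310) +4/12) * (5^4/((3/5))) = -2582986.11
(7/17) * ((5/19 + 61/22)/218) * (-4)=-8883/387277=-0.02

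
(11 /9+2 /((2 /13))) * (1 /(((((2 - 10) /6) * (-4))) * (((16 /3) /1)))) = 0.50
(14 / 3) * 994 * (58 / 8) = 100891 / 3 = 33630.33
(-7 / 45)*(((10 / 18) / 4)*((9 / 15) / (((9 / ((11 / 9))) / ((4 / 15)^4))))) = -4928 / 553584375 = -0.00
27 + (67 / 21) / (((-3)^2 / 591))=14900 / 63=236.51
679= 679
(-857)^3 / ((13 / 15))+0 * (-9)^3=-9441341895 / 13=-726257068.85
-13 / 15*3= -13 / 5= -2.60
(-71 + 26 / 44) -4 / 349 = -540689 / 7678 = -70.42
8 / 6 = 4 / 3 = 1.33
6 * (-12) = -72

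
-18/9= -2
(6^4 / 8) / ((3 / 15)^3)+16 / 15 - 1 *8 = 303646 / 15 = 20243.07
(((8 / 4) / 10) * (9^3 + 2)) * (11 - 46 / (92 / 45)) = -16813 / 10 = -1681.30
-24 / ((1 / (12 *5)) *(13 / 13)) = -1440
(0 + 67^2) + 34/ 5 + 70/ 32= 359839/ 80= 4497.99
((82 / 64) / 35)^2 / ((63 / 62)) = 52111 / 39513600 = 0.00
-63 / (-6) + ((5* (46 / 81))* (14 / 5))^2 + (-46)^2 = 28733405 / 13122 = 2189.71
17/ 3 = 5.67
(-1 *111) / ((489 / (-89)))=3293 / 163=20.20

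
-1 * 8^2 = -64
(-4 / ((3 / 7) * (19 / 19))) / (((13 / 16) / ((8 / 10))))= -1792 / 195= -9.19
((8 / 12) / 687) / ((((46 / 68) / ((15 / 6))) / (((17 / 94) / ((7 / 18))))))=2890 / 1732843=0.00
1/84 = 0.01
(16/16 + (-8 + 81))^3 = 405224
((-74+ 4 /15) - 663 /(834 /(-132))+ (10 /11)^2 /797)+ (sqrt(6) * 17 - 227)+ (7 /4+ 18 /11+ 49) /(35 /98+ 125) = -9192715489907 /47050647930+ 17 * sqrt(6) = -153.74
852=852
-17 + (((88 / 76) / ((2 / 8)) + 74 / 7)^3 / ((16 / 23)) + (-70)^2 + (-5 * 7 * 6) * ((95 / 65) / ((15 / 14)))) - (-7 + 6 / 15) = 2952716476741 / 305842810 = 9654.36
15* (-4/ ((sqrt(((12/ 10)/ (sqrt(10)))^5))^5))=-10924100.19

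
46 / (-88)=-23 / 44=-0.52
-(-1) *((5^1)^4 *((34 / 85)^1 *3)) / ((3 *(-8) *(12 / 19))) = -2375 / 48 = -49.48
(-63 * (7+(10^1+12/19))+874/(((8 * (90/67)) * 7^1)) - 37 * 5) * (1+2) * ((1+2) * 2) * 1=-61486099/2660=-23115.07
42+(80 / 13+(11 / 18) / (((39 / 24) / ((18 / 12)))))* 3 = 808 / 13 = 62.15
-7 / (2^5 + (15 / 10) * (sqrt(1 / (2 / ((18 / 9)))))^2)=-14 / 67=-0.21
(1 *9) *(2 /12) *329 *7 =6909 /2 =3454.50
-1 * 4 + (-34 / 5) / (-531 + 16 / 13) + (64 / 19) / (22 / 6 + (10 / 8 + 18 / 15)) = -825148554 / 240115255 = -3.44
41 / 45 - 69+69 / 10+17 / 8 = -21263 / 360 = -59.06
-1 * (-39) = 39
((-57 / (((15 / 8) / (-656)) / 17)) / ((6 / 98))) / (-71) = -83060096 / 1065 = -77990.70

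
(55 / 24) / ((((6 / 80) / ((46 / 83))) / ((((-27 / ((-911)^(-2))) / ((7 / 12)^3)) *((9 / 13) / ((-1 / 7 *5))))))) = 97963609265280 / 52871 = 1852879825.71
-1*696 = -696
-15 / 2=-7.50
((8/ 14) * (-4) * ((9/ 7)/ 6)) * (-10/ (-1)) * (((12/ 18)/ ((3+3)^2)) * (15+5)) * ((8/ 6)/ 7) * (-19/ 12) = 15200/ 27783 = 0.55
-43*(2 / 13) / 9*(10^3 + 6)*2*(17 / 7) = -2941544 / 819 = -3591.63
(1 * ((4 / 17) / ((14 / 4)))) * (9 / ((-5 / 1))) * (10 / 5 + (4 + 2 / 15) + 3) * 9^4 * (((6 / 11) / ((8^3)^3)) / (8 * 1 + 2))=-8089713 / 2745171968000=-0.00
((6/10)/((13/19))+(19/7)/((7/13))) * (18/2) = 169632/3185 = 53.26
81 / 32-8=-175 / 32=-5.47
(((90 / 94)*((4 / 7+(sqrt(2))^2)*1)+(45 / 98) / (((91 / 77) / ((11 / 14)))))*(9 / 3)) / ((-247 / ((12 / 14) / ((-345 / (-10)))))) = -6959385 / 8334089491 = -0.00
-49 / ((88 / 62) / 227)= -344813 / 44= -7836.66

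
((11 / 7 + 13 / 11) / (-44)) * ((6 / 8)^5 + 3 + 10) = -718415 / 867328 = -0.83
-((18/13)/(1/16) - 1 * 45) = 297/13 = 22.85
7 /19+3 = 64 /19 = 3.37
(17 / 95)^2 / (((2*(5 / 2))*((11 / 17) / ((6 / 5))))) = 29478 / 2481875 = 0.01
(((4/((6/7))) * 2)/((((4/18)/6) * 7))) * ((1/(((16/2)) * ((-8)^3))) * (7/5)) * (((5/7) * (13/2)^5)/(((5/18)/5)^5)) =-197320323213/1024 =-192695628.14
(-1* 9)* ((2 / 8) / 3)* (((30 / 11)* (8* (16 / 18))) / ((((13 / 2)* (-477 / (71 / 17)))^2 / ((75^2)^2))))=-1260250000000 / 1509138059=-835.08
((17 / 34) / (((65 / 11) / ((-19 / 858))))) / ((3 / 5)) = -19 / 6084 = -0.00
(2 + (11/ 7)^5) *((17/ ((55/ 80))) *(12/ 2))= 317693280/ 184877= 1718.40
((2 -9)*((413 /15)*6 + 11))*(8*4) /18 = -98672 /45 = -2192.71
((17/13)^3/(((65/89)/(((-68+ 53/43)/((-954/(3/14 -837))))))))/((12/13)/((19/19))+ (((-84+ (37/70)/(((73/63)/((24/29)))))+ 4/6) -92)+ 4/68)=176425265994257115/171167357953510828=1.03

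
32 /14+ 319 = 2249 /7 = 321.29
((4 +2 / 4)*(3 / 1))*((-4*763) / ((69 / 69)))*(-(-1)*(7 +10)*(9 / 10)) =-3151953 / 5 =-630390.60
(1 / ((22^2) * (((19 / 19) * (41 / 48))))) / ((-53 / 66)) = -0.00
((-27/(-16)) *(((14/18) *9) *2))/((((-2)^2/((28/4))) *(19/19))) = 1323/32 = 41.34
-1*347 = -347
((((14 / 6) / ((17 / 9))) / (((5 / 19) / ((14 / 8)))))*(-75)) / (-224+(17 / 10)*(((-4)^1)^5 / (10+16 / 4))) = 488775 / 276352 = 1.77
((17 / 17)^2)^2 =1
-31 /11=-2.82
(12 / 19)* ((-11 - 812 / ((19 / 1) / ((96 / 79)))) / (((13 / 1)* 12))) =-94463 / 370747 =-0.25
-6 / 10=-3 / 5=-0.60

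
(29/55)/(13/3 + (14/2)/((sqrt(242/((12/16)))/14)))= -24882/119645 + 12789 * sqrt(6)/119645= 0.05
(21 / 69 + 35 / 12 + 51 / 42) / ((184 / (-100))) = -2.41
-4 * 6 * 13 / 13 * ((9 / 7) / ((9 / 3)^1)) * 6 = -432 / 7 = -61.71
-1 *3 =-3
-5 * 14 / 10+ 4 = -3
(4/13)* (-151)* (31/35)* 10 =-411.52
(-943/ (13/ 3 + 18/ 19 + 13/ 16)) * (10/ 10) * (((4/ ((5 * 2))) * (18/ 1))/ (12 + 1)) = -30960576/ 361205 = -85.71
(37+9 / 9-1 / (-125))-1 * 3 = 4376 / 125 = 35.01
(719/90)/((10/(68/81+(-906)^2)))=11951179174/18225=655757.43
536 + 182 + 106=824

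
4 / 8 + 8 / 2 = 9 / 2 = 4.50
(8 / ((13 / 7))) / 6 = 28 / 39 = 0.72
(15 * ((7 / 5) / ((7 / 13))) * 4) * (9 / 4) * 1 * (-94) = -32994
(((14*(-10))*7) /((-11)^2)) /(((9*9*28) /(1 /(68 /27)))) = -35 /24684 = -0.00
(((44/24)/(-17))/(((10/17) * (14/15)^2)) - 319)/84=-250261/65856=-3.80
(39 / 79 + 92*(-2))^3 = -3046733141473 / 493039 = -6179497.24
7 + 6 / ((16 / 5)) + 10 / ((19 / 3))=1589 / 152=10.45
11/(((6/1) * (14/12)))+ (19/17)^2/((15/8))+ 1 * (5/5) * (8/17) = 82181/30345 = 2.71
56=56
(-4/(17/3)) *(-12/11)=144/187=0.77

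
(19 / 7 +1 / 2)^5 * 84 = 553584375 / 19208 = 28820.51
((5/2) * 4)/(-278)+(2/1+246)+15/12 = 138563/556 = 249.21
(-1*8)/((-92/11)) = 22/23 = 0.96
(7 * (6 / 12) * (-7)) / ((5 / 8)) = -196 / 5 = -39.20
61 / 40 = 1.52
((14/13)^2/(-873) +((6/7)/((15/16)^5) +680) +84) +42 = 23445695606486/29046346875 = 807.18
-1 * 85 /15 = -17 /3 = -5.67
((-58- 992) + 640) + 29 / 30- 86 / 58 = -357149 / 870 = -410.52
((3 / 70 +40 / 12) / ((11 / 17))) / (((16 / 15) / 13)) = 156689 / 2464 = 63.59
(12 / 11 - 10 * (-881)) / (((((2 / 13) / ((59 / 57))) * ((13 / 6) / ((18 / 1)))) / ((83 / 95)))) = 8543286612 / 19855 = 430283.89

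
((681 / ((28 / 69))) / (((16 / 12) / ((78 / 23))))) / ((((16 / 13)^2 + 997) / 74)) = 1494660843 / 4724972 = 316.33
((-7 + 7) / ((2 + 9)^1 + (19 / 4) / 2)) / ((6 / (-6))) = 0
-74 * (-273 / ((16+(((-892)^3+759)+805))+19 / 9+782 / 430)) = -19545435 / 686664456188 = -0.00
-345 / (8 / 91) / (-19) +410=93715 / 152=616.55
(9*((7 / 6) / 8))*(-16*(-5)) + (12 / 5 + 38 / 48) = 12983 / 120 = 108.19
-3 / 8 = -0.38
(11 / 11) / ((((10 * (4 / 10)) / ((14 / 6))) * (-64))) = -7 / 768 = -0.01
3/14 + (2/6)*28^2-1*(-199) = 19343/42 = 460.55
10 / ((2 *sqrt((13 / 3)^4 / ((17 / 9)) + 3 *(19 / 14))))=3 *sqrt(3889634) / 16343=0.36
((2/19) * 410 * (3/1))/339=820/2147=0.38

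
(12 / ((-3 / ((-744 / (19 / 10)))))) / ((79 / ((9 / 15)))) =17856 / 1501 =11.90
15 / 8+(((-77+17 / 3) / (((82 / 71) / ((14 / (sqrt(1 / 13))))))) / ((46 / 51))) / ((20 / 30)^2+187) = 15 / 8 - 1162341 * sqrt(13) / 227263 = -16.57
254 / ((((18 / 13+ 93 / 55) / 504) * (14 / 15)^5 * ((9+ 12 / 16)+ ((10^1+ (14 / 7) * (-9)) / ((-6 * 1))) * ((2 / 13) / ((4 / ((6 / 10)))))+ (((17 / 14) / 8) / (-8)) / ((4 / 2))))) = 156465270000000 / 26014072511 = 6014.64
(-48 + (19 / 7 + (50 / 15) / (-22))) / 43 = -10496 / 9933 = -1.06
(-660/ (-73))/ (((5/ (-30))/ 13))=-51480/ 73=-705.21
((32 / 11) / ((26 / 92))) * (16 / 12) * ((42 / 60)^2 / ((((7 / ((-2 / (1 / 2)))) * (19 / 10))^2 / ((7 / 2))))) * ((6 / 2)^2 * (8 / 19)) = 7913472 / 980837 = 8.07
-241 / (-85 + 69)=241 / 16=15.06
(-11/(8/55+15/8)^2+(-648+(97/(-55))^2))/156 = -1548193133911/372952479900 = -4.15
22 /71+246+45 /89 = 1559627 /6319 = 246.82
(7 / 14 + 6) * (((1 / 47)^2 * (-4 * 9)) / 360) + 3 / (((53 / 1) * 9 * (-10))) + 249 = 249.00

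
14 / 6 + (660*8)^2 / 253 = 7603361 / 69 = 110193.64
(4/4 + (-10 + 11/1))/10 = 1/5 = 0.20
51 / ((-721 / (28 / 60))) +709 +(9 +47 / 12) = 721.88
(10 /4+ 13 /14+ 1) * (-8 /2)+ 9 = -8.71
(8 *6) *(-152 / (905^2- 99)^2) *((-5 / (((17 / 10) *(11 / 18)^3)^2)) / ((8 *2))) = 1938696768000 / 85838729654042328601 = 0.00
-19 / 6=-3.17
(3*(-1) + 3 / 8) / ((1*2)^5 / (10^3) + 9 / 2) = -2625 / 4532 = -0.58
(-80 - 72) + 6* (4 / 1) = -128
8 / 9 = 0.89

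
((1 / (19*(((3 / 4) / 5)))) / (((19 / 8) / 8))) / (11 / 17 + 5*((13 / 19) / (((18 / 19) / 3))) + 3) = 0.08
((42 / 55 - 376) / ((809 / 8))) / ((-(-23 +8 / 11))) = -165104 / 991025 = -0.17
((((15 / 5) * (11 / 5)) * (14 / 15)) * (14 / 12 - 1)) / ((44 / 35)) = 49 / 60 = 0.82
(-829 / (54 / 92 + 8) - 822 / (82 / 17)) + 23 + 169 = -1213919 / 16195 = -74.96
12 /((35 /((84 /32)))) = 9 /10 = 0.90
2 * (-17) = -34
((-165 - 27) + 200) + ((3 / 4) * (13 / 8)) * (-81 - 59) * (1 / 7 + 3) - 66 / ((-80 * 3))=-21119 / 40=-527.98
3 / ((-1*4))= -0.75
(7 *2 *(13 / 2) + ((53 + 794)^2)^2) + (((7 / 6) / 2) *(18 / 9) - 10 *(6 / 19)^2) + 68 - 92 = 1114787508472135 / 2166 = 514675673348.17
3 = 3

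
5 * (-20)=-100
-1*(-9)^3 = 729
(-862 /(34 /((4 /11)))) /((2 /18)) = -15516 /187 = -82.97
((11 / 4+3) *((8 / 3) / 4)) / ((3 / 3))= 23 / 6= 3.83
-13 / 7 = -1.86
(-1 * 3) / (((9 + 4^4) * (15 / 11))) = -11 / 1325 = -0.01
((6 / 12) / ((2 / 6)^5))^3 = 14348907 / 8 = 1793613.38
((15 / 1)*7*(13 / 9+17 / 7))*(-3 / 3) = -1220 / 3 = -406.67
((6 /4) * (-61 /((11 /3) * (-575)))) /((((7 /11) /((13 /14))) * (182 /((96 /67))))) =0.00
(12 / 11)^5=248832 / 161051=1.55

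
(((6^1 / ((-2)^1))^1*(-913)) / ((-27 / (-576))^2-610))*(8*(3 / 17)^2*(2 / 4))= -36716544 / 65643749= -0.56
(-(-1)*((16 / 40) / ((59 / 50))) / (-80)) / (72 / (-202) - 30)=101 / 723576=0.00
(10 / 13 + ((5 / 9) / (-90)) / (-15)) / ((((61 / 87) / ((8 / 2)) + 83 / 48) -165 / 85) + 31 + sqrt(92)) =14052077438296 / 511076351815029 -1512768086272*sqrt(23) / 851793919691715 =0.02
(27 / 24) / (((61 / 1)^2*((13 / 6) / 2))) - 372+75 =-28733535 / 96746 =-297.00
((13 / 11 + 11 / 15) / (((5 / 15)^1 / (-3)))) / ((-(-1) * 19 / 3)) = -2844 / 1045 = -2.72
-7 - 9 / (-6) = -11 / 2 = -5.50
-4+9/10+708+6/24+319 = 20483/20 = 1024.15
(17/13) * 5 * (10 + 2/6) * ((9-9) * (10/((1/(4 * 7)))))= 0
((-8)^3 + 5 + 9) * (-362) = 180276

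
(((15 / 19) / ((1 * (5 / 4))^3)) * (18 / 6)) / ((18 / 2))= 64 / 475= 0.13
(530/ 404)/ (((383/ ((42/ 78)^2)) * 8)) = 12985/ 104598832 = 0.00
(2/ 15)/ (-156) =-1/ 1170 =-0.00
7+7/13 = 98/13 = 7.54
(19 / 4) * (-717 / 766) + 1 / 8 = -1655 / 383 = -4.32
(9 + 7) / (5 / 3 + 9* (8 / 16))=96 / 37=2.59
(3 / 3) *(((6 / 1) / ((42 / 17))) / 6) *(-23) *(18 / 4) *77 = -12903 / 4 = -3225.75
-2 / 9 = -0.22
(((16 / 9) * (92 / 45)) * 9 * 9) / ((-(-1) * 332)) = 368 / 415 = 0.89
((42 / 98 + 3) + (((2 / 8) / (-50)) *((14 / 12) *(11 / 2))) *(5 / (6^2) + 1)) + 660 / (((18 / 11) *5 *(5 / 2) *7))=4839341 / 604800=8.00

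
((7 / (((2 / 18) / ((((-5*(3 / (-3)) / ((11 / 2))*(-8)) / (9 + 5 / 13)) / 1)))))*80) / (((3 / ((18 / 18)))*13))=-67200 / 671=-100.15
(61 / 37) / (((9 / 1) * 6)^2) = 61 / 107892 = 0.00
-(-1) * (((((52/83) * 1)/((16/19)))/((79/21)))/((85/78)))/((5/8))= 809172/2786725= 0.29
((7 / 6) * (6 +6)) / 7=2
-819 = -819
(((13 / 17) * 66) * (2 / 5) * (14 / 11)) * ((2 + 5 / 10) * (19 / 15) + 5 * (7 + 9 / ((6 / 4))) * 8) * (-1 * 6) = -6855576 / 85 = -80653.84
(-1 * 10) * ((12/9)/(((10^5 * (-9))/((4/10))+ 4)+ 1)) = 8/1349997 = 0.00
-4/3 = -1.33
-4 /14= -2 /7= -0.29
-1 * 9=-9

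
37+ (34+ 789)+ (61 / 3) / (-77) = 198599 / 231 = 859.74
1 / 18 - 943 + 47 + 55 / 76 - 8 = -617803 / 684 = -903.22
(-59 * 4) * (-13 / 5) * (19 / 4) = 14573 / 5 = 2914.60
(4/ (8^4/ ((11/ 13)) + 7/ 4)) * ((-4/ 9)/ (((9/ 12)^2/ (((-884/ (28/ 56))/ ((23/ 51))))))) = 338550784/ 132315849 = 2.56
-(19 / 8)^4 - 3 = -142609 / 4096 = -34.82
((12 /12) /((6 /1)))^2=1 /36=0.03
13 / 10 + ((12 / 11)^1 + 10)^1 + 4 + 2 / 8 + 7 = 5201 / 220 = 23.64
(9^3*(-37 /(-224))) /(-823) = -26973 /184352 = -0.15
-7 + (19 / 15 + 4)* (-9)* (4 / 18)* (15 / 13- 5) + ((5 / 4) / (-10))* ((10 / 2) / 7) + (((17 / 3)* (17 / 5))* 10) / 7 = 133109 / 2184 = 60.95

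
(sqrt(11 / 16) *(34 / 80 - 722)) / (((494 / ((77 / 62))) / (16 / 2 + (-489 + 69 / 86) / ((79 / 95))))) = 871.01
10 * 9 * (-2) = -180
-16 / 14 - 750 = -5258 / 7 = -751.14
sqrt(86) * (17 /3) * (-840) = -4760 * sqrt(86) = -44142.42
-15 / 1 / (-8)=15 / 8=1.88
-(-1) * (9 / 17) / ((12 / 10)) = 15 / 34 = 0.44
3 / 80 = 0.04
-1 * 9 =-9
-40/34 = -20/17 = -1.18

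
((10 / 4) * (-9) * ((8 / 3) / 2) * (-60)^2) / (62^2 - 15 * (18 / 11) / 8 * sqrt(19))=-803734272000 / 28606640221 - 641520000 * sqrt(19) / 28606640221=-28.19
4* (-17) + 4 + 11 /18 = -1141 /18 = -63.39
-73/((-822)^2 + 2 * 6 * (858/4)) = -0.00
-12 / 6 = -2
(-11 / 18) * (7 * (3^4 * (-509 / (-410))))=-352737 / 820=-430.17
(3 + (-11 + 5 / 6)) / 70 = -0.10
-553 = -553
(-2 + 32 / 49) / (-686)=33 / 16807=0.00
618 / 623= 0.99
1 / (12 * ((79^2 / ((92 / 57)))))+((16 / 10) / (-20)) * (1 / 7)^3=-1937197 / 9151334325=-0.00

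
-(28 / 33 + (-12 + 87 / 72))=875 / 88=9.94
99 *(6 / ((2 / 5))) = 1485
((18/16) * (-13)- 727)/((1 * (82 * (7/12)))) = -17799/1148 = -15.50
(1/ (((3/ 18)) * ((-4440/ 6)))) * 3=-9/ 370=-0.02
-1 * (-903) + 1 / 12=903.08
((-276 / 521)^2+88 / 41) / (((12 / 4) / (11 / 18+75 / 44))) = 6192048002 / 3305337057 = 1.87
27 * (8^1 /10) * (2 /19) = 216 /95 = 2.27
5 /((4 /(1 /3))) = 5 /12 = 0.42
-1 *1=-1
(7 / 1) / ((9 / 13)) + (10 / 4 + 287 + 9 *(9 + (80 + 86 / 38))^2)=489041345 / 6498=75260.29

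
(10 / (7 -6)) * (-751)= -7510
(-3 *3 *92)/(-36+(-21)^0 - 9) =207/11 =18.82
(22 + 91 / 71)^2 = 2732409 / 5041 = 542.04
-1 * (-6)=6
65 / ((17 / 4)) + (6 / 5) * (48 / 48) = 1402 / 85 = 16.49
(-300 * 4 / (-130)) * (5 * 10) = 6000 / 13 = 461.54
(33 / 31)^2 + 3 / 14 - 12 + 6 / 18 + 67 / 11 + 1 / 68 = -63605495 / 15095388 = -4.21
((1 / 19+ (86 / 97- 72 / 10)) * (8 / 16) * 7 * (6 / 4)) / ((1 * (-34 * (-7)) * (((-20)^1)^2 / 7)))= -1211553 / 501296000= -0.00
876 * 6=5256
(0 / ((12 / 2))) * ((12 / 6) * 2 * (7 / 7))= 0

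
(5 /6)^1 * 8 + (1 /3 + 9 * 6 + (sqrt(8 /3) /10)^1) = sqrt(6) /15 + 61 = 61.16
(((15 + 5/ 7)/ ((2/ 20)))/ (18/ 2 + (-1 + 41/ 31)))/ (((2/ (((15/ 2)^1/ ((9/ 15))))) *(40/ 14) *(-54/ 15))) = -10.24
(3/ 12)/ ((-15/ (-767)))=767/ 60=12.78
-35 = -35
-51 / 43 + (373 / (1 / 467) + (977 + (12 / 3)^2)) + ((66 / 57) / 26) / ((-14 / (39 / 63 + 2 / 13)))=7111276801471 / 40593462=175182.81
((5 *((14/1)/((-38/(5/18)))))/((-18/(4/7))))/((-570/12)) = -10/29241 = -0.00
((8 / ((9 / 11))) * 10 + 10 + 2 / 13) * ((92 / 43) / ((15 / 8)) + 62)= 514287928 / 75465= 6814.92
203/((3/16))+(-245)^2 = 183323/3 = 61107.67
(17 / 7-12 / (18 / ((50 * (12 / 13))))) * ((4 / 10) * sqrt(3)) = -5158 * sqrt(3) / 455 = -19.63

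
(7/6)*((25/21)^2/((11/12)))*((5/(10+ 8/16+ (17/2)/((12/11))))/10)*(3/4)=1250/33803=0.04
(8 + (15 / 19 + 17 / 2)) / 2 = 657 / 76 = 8.64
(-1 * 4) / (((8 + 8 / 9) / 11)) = -99 / 20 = -4.95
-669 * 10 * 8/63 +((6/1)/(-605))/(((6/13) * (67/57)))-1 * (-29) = -698474146/851235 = -820.54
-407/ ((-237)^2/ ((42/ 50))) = -2849/ 468075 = -0.01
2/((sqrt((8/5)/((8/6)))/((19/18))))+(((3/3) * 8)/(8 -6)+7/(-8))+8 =19 * sqrt(30)/54+89/8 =13.05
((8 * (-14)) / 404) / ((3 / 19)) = -532 / 303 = -1.76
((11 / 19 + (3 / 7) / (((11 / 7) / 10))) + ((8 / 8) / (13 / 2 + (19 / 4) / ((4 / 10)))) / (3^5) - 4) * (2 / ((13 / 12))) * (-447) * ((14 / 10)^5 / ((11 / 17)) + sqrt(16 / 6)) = 12344049232 * sqrt(6) / 32351319 + 35989075535896 / 7565146875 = 5691.85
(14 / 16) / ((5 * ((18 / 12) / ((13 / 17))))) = 91 / 1020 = 0.09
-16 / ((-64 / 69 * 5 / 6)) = 207 / 10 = 20.70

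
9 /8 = 1.12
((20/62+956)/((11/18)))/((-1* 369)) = -59292/13981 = -4.24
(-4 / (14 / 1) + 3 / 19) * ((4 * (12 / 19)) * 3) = -2448 / 2527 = -0.97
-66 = -66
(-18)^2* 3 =972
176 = 176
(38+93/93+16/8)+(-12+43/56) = 1667/56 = 29.77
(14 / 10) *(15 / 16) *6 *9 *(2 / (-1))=-141.75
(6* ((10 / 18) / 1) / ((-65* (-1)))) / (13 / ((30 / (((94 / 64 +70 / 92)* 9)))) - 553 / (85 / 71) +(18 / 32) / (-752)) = -47045120 / 415777532001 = -0.00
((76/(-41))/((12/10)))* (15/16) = -475/328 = -1.45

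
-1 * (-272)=272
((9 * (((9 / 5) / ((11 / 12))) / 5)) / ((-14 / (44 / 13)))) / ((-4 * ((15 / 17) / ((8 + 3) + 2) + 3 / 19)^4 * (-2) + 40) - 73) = 15495841021341096 / 598054293965841125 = 0.03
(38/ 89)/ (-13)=-38/ 1157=-0.03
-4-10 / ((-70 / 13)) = -15 / 7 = -2.14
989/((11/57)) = 56373/11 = 5124.82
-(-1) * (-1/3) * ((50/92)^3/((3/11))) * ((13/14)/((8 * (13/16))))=-171875/6132168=-0.03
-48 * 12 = -576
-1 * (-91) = 91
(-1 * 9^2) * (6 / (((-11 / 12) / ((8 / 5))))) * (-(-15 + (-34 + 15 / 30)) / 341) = 2262816 / 18755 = 120.65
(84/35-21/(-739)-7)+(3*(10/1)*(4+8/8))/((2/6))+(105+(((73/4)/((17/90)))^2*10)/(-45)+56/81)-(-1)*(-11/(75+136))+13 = -55130651843311/36501419610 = -1510.37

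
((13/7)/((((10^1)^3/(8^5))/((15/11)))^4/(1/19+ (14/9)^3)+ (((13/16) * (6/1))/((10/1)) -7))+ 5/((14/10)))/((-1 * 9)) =-743078713125428029535/2035049864186471051913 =-0.37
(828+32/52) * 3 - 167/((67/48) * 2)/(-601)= 2485.95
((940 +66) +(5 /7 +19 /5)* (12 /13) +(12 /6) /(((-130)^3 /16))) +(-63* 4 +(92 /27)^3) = 30184535204926 /37838107125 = 797.73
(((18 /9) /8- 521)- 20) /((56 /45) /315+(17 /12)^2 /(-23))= 402966900 /62081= 6490.99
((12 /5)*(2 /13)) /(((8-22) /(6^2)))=-432 /455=-0.95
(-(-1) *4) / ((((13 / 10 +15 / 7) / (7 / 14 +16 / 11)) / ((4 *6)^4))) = 1997291520 / 2651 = 753410.61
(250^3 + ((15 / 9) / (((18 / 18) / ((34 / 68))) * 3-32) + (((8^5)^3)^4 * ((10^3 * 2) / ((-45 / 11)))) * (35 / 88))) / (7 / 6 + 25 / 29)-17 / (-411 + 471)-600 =-13480852441150268990692259348832219785232841811474380321643571 / 91780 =-146882244946069612014515800000000000000000000000000000000.00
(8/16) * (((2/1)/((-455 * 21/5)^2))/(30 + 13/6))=0.00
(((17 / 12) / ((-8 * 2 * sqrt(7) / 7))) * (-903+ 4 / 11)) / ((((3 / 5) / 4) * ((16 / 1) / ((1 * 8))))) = 843965 * sqrt(7) / 3168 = 704.84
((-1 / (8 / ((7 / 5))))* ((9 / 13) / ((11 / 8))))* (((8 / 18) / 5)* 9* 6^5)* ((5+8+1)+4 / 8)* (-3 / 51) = 28413504 / 60775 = 467.52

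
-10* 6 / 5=-12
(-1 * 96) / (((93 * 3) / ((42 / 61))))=-448 / 1891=-0.24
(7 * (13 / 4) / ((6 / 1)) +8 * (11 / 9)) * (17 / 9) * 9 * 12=16609 / 6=2768.17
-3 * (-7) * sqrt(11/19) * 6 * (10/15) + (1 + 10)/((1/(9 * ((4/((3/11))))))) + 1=84 * sqrt(209)/19 + 1453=1516.91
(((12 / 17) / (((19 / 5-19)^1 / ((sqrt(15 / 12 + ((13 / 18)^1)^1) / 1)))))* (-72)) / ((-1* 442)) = -90* sqrt(71) / 71383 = -0.01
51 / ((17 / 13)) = 39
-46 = -46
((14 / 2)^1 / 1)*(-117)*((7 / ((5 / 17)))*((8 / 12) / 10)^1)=-1299.48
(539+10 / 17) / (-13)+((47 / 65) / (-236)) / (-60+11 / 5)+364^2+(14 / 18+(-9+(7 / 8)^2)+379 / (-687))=3872501632261139 / 29238236352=132446.48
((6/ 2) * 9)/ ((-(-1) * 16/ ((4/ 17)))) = 27/ 68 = 0.40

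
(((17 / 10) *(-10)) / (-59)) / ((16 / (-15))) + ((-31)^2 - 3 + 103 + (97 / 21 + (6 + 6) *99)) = 44670389 / 19824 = 2253.35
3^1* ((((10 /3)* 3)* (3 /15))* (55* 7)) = 2310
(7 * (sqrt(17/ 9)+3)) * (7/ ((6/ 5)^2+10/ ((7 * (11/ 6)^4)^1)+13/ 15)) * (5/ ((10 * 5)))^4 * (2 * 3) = 0.05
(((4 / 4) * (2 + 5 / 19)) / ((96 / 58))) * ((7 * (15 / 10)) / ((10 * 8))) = 8729 / 48640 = 0.18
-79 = -79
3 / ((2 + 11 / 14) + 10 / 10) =42 / 53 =0.79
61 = 61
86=86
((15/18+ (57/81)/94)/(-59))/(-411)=1067/30771981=0.00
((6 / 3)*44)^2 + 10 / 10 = 7745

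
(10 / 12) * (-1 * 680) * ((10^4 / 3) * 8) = -136000000 / 9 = -15111111.11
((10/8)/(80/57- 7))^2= 0.05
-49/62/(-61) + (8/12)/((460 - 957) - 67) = 9418/799893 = 0.01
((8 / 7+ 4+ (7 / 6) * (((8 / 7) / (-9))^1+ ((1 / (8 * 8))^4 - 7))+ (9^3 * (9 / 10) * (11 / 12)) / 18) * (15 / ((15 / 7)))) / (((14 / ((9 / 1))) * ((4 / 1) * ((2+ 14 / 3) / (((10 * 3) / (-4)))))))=-2876686473687 / 75161927680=-38.27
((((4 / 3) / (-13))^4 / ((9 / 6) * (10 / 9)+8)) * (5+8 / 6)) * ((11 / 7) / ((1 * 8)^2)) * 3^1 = 836 / 156542841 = 0.00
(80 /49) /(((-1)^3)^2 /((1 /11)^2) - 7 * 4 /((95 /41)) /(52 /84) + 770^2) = 98800 /35885484523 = 0.00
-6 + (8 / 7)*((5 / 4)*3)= -12 / 7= -1.71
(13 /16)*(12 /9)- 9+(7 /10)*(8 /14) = -451 /60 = -7.52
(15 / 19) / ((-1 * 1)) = -15 / 19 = -0.79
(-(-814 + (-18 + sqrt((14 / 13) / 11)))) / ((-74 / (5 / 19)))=-2080 / 703 + 5 *sqrt(2002) / 201058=-2.96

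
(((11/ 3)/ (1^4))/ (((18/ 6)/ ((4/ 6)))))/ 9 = 22/ 243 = 0.09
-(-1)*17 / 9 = 17 / 9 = 1.89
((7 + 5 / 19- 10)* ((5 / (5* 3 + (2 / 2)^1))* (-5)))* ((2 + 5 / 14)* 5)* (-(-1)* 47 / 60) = 168025 / 4256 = 39.48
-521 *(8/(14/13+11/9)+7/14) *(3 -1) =-1115461/269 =-4146.70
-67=-67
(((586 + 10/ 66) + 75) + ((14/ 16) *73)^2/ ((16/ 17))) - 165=4831.17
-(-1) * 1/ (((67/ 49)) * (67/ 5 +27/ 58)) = 14210/ 269407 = 0.05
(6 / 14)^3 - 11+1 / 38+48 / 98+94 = 83.59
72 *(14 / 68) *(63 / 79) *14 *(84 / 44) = 4667544 / 14773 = 315.95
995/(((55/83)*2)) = 16517/22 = 750.77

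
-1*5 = -5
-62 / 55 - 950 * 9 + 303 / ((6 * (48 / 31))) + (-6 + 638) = -7886.51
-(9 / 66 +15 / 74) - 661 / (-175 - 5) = 244187 / 73260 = 3.33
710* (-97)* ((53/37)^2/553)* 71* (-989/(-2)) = -6792137463385/757057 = -8971764.96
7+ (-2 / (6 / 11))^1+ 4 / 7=82 / 21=3.90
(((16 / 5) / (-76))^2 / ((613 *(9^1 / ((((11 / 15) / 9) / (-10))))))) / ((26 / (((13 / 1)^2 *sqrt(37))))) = -572 *sqrt(37) / 33608874375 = -0.00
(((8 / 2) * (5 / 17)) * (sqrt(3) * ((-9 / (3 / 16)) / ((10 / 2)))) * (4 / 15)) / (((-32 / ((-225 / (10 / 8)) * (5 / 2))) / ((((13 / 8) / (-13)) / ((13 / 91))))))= 630 * sqrt(3) / 17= 64.19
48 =48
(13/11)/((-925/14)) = -182/10175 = -0.02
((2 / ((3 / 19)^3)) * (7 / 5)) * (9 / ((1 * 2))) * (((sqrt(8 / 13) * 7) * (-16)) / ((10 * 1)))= -5377456 * sqrt(26) / 975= -28122.82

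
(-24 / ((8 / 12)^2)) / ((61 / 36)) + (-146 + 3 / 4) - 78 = -62249 / 244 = -255.12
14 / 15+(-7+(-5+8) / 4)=-319 / 60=-5.32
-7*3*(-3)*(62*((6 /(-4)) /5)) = -5859 /5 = -1171.80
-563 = -563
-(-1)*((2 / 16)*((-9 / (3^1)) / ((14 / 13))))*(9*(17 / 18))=-663 / 224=-2.96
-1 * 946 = -946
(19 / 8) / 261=19 / 2088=0.01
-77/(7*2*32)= -11/64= -0.17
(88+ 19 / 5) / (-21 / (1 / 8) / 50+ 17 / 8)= -18360 / 247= -74.33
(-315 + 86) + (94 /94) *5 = -224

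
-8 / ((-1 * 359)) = 8 / 359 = 0.02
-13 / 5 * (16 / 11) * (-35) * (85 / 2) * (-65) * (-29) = 116643800 / 11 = 10603981.82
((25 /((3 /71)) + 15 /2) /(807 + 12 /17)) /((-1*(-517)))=61115 /42593562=0.00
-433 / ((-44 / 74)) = 16021 / 22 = 728.23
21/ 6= 7/ 2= 3.50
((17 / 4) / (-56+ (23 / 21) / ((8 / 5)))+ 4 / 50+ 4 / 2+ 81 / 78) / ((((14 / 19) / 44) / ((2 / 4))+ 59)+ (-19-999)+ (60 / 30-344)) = -0.00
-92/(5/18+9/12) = -89.51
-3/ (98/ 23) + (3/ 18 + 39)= 5654/ 147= 38.46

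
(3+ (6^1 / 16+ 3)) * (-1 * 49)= -312.38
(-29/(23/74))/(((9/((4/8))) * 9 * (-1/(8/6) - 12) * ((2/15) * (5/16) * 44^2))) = 2146/3832191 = 0.00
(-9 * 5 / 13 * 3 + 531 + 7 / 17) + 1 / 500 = 57573721 / 110500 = 521.03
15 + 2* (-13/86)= 632/43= 14.70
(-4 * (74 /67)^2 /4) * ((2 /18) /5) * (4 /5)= -0.02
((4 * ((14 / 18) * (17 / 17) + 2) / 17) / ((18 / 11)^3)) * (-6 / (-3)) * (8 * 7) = 1863400 / 111537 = 16.71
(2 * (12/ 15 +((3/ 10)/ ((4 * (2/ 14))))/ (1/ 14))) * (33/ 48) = 1793/ 160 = 11.21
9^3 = 729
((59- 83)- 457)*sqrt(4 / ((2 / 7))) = -481*sqrt(14) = -1799.74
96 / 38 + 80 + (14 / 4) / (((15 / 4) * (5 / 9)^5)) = 29735678 / 296875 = 100.16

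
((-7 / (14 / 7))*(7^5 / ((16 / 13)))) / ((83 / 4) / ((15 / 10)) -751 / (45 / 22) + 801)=-68824665 / 644656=-106.76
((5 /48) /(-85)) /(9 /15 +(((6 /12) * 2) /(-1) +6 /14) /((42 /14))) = -35 /11696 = -0.00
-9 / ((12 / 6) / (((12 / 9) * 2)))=-12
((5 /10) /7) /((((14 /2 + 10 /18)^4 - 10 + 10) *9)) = 729 /299339264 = 0.00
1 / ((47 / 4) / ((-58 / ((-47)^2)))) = -232 / 103823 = -0.00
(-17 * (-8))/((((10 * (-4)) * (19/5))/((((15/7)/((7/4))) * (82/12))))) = -7.49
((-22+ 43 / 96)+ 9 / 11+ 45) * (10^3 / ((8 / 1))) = 3203125 / 1056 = 3033.26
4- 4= 0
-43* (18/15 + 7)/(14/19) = -33497/70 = -478.53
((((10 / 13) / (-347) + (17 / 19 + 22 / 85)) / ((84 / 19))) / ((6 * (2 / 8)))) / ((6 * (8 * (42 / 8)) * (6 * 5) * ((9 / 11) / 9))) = 92266273 / 365244843600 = 0.00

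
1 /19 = 0.05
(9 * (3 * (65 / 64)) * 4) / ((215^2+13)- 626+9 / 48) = 117 / 48653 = 0.00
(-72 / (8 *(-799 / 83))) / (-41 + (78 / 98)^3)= -0.02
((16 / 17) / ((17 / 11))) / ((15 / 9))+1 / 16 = 9893 / 23120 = 0.43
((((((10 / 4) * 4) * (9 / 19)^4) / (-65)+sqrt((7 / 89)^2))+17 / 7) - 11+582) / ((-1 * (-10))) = 605311367029 / 10554697790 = 57.35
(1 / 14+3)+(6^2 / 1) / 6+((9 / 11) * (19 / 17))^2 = 4850437 / 489566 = 9.91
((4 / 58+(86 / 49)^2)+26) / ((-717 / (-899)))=62918840 / 1721517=36.55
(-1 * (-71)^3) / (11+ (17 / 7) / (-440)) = 1102365880 / 33863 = 32553.70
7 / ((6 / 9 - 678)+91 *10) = 21 / 698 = 0.03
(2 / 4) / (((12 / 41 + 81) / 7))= 287 / 6666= 0.04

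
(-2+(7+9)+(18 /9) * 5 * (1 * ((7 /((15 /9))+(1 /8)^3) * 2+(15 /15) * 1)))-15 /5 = 13445 /128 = 105.04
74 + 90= 164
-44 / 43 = -1.02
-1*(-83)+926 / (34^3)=1631579 / 19652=83.02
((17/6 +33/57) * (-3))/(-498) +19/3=120241/18924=6.35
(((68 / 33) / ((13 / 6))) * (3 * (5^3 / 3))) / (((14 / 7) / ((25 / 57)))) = 26.07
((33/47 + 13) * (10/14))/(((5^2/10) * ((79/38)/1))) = 6992/3713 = 1.88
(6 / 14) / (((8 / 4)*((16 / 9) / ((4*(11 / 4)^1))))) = 1.33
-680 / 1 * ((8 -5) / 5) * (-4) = 1632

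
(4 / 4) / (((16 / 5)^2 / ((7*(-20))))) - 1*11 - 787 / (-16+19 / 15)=406561 / 14144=28.74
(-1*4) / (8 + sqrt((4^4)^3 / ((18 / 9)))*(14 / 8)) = 1 / 802814 - 224*sqrt(2) / 401407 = -0.00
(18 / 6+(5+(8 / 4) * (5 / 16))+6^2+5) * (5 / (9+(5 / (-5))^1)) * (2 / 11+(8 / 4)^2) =45655 / 352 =129.70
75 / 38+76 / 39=3.92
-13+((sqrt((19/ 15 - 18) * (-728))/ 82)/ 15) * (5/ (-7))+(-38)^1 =-51 - sqrt(685230)/ 12915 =-51.06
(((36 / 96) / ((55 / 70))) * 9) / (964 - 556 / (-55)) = 945 / 214304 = 0.00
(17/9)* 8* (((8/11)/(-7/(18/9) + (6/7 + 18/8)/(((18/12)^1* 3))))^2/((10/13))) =2772224/2106005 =1.32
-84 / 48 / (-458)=7 / 1832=0.00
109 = 109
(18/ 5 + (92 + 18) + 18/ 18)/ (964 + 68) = 191/ 1720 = 0.11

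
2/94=1/47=0.02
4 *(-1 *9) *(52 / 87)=-624 / 29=-21.52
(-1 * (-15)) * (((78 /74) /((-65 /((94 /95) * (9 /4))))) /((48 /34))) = -21573 /56240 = -0.38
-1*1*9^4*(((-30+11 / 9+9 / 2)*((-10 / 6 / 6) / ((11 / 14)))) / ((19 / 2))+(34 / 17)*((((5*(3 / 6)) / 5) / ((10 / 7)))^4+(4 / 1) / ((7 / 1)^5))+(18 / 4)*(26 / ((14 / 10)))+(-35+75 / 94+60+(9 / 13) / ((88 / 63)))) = -6569307048561026967 / 9036787760000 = -726951.57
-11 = -11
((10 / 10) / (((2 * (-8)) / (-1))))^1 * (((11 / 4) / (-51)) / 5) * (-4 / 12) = 11 / 48960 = 0.00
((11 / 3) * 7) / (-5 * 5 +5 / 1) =-77 / 60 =-1.28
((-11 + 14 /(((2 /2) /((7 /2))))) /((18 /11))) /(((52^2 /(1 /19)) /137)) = 1507 /24336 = 0.06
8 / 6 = 4 / 3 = 1.33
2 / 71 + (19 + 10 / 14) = 19.74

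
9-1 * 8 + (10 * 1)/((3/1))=13/3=4.33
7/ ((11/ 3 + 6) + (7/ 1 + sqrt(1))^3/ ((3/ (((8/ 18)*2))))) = 189/ 4357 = 0.04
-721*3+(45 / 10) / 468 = -224951 / 104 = -2162.99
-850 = -850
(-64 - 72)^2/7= 18496/7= 2642.29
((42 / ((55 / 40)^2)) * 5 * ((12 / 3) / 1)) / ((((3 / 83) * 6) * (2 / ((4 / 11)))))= 1487360 / 3993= 372.49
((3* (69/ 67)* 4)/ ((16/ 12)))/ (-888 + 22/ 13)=-8073/ 771974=-0.01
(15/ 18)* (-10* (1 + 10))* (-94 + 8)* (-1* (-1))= 23650/ 3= 7883.33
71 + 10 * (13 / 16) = 633 / 8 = 79.12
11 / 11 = 1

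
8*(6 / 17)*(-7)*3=-1008 / 17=-59.29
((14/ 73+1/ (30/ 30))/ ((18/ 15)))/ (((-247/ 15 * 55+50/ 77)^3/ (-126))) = 112601581785/ 667005578544843667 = 0.00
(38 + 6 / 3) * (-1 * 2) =-80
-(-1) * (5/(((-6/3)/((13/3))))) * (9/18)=-5.42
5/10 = 0.50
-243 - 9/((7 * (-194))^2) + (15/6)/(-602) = -9634999669/39649526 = -243.00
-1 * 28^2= -784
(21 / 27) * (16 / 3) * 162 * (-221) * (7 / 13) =-79968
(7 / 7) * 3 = 3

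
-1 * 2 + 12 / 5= 2 / 5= 0.40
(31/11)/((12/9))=93/44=2.11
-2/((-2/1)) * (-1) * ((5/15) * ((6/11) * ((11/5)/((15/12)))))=-8/25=-0.32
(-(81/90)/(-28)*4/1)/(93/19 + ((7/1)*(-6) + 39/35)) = -57/15956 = -0.00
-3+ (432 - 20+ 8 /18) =3685 /9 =409.44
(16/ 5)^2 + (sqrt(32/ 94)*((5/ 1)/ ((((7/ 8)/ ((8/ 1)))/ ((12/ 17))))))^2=6068625152/ 16639175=364.72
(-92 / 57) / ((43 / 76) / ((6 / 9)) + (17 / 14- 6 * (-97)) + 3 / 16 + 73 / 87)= -298816 / 108321139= -0.00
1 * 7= 7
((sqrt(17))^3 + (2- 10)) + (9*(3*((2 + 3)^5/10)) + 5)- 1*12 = 17*sqrt(17) + 16845/2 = 8492.59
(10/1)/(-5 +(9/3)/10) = -100/47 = -2.13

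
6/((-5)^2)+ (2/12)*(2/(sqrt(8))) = sqrt(2)/12+ 6/25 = 0.36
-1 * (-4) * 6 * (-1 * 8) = -192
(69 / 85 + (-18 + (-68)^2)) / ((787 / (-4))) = -1566316 / 66895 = -23.41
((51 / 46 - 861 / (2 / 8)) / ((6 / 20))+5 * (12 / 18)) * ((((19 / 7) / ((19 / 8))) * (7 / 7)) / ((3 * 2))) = -3166540 / 1449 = -2185.33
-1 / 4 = -0.25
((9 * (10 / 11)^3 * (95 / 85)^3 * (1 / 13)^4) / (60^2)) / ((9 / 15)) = 171475 / 1120597061298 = 0.00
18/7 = 2.57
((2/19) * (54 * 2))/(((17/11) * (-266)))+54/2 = 1158705/42959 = 26.97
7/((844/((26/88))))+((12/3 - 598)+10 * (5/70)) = -593.28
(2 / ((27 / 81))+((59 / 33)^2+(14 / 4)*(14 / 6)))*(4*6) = 151268 / 363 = 416.72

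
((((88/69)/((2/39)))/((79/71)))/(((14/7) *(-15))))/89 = -20306/2425695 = -0.01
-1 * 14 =-14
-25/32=-0.78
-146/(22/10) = -730/11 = -66.36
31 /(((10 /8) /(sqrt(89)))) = 124* sqrt(89) /5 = 233.96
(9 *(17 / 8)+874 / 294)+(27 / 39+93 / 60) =1860557 / 76440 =24.34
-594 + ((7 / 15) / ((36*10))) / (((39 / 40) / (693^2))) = 2893 / 65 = 44.51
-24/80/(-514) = 3/5140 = 0.00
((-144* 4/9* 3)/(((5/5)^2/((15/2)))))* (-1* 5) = 7200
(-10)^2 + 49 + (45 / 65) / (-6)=3871 / 26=148.88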